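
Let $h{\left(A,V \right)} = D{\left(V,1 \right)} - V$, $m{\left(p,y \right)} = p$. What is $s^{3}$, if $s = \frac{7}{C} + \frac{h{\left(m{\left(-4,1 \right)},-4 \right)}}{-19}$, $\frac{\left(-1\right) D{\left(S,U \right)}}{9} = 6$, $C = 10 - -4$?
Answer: $\frac{1685159}{54872} \approx 30.711$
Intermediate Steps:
$C = 14$ ($C = 10 + 4 = 14$)
$D{\left(S,U \right)} = -54$ ($D{\left(S,U \right)} = \left(-9\right) 6 = -54$)
$h{\left(A,V \right)} = -54 - V$
$s = \frac{119}{38}$ ($s = \frac{7}{14} + \frac{-54 - -4}{-19} = 7 \cdot \frac{1}{14} + \left(-54 + 4\right) \left(- \frac{1}{19}\right) = \frac{1}{2} - - \frac{50}{19} = \frac{1}{2} + \frac{50}{19} = \frac{119}{38} \approx 3.1316$)
$s^{3} = \left(\frac{119}{38}\right)^{3} = \frac{1685159}{54872}$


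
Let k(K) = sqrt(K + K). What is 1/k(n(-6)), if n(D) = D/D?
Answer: sqrt(2)/2 ≈ 0.70711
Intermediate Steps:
n(D) = 1
k(K) = sqrt(2)*sqrt(K) (k(K) = sqrt(2*K) = sqrt(2)*sqrt(K))
1/k(n(-6)) = 1/(sqrt(2)*sqrt(1)) = 1/(sqrt(2)*1) = 1/(sqrt(2)) = sqrt(2)/2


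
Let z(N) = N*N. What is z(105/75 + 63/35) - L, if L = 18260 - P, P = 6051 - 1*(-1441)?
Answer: -268944/25 ≈ -10758.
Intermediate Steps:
P = 7492 (P = 6051 + 1441 = 7492)
z(N) = N**2
L = 10768 (L = 18260 - 1*7492 = 18260 - 7492 = 10768)
z(105/75 + 63/35) - L = (105/75 + 63/35)**2 - 1*10768 = (105*(1/75) + 63*(1/35))**2 - 10768 = (7/5 + 9/5)**2 - 10768 = (16/5)**2 - 10768 = 256/25 - 10768 = -268944/25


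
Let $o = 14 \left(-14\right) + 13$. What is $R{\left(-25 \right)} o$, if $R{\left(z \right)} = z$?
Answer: $4575$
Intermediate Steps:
$o = -183$ ($o = -196 + 13 = -183$)
$R{\left(-25 \right)} o = \left(-25\right) \left(-183\right) = 4575$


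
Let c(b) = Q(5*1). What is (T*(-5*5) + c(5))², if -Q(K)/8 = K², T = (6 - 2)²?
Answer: 360000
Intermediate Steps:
T = 16 (T = 4² = 16)
Q(K) = -8*K²
c(b) = -200 (c(b) = -8*(5*1)² = -8*5² = -8*25 = -200)
(T*(-5*5) + c(5))² = (16*(-5*5) - 200)² = (16*(-25) - 200)² = (-400 - 200)² = (-600)² = 360000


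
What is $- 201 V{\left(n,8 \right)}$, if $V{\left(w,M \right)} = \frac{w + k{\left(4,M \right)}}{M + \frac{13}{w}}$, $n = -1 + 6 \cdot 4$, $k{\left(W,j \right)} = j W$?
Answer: $- \frac{254265}{197} \approx -1290.7$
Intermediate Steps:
$k{\left(W,j \right)} = W j$
$n = 23$ ($n = -1 + 24 = 23$)
$V{\left(w,M \right)} = \frac{w + 4 M}{M + \frac{13}{w}}$
$- 201 V{\left(n,8 \right)} = - 201 \frac{23 \left(23 + 4 \cdot 8\right)}{13 + 8 \cdot 23} = - 201 \frac{23 \left(23 + 32\right)}{13 + 184} = - 201 \cdot 23 \cdot \frac{1}{197} \cdot 55 = \left(-201\right) \frac{1265}{197} = - \frac{254265}{197}$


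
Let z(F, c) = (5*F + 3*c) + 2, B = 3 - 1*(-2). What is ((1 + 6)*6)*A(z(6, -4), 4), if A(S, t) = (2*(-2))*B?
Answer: -840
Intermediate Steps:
B = 5 (B = 3 + 2 = 5)
z(F, c) = 2 + 3*c + 5*F (z(F, c) = (3*c + 5*F) + 2 = 2 + 3*c + 5*F)
A(S, t) = -20 (A(S, t) = (2*(-2))*5 = -4*5 = -20)
((1 + 6)*6)*A(z(6, -4), 4) = ((1 + 6)*6)*(-20) = (7*6)*(-20) = 42*(-20) = -840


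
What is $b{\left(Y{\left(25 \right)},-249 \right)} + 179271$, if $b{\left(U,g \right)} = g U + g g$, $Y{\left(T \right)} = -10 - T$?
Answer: $249987$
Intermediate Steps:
$b{\left(U,g \right)} = g^{2} + U g$ ($b{\left(U,g \right)} = U g + g^{2} = g^{2} + U g$)
$b{\left(Y{\left(25 \right)},-249 \right)} + 179271 = - 249 \left(\left(-10 - 25\right) - 249\right) + 179271 = - 249 \left(-35 - 249\right) + 179271 = \left(-249\right) \left(-284\right) + 179271 = 70716 + 179271 = 249987$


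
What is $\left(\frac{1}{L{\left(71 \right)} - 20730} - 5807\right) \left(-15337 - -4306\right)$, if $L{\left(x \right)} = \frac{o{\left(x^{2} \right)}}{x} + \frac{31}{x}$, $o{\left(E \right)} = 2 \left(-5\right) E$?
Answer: $\frac{32502722857918}{507403} \approx 6.4057 \cdot 10^{7}$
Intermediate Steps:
$o{\left(E \right)} = - 10 E$
$L{\left(x \right)} = - 10 x + \frac{31}{x}$ ($L{\left(x \right)} = \frac{\left(-10\right) x^{2}}{x} + \frac{31}{x} = - 10 x + \frac{31}{x}$)
$\left(\frac{1}{L{\left(71 \right)} - 20730} - 5807\right) \left(-15337 - -4306\right) = \left(\frac{1}{\left(\left(-10\right) 71 + \frac{31}{71}\right) - 20730} - 5807\right) \left(-15337 - -4306\right) = \left(\frac{1}{\left(-710 + 31 \cdot \frac{1}{71}\right) - 20730} - 5807\right) \left(-15337 + 4306\right) = \left(\frac{1}{\left(-710 + \frac{31}{71}\right) - 20730} - 5807\right) \left(-11031\right) = \left(\frac{1}{- \frac{50379}{71} - 20730} - 5807\right) \left(-11031\right) = \left(\frac{1}{- \frac{1522209}{71}} - 5807\right) \left(-11031\right) = \left(- \frac{71}{1522209} - 5807\right) \left(-11031\right) = \left(- \frac{8839467734}{1522209}\right) \left(-11031\right) = \frac{32502722857918}{507403}$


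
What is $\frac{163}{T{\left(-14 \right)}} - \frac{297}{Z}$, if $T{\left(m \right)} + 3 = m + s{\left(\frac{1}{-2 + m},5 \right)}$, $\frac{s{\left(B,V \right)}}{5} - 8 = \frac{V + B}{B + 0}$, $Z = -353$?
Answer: $\frac{52945}{131316} \approx 0.40319$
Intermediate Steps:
$s{\left(B,V \right)} = 40 + \frac{5 \left(B + V\right)}{B}$ ($s{\left(B,V \right)} = 40 + 5 \frac{V + B}{B + 0} = 40 + 5 \frac{B + V}{B} = 40 + \frac{5 \left(B + V\right)}{B}$)
$T{\left(m \right)} = -8 + 26 m$ ($T{\left(m \right)} = -3 + \left(m + \left(45 + 5 \cdot 5 \frac{1}{\frac{1}{-2 + m}}\right)\right) = -3 + \left(m + \left(45 + 5 \cdot 5 \left(-2 + m\right)\right)\right) = -3 + \left(m + \left(45 + \left(-50 + 25 m\right)\right)\right) = -3 + \left(m + \left(-5 + 25 m\right)\right) = -3 + \left(-5 + 26 m\right) = -8 + 26 m$)
$\frac{163}{T{\left(-14 \right)}} - \frac{297}{Z} = \frac{163}{-8 + 26 \left(-14\right)} - \frac{297}{-353} = \frac{163}{-8 - 364} - - \frac{297}{353} = \frac{163}{-372} + \frac{297}{353} = 163 \left(- \frac{1}{372}\right) + \frac{297}{353} = - \frac{163}{372} + \frac{297}{353} = \frac{52945}{131316}$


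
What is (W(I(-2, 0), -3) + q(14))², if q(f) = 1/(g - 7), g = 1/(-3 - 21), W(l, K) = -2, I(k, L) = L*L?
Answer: 131044/28561 ≈ 4.5882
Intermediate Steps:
I(k, L) = L²
g = -1/24 (g = 1/(-24) = -1/24 ≈ -0.041667)
q(f) = -24/169 (q(f) = 1/(-1/24 - 7) = 1/(-169/24) = -24/169)
(W(I(-2, 0), -3) + q(14))² = (-2 - 24/169)² = (-362/169)² = 131044/28561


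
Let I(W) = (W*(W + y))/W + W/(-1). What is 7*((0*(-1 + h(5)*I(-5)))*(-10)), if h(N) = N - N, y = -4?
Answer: 0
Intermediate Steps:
h(N) = 0
I(W) = -4 (I(W) = (W*(W - 4))/W + W/(-1) = (W*(-4 + W))/W + W*(-1) = (-4 + W) - W = -4)
7*((0*(-1 + h(5)*I(-5)))*(-10)) = 7*((0*(-1 + 0*(-4)))*(-10)) = 7*((0*(-1 + 0))*(-10)) = 7*((0*(-1))*(-10)) = 7*(0*(-10)) = 7*0 = 0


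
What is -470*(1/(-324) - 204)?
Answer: 15532795/162 ≈ 95882.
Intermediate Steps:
-470*(1/(-324) - 204) = -470*(-1/324 - 204) = -470*(-66097/324) = 15532795/162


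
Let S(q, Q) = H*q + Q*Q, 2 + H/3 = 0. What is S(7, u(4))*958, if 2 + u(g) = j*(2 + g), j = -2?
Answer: 147532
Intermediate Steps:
H = -6 (H = -6 + 3*0 = -6 + 0 = -6)
u(g) = -6 - 2*g (u(g) = -2 - 2*(2 + g) = -2 + (-4 - 2*g) = -6 - 2*g)
S(q, Q) = Q**2 - 6*q (S(q, Q) = -6*q + Q*Q = -6*q + Q**2 = Q**2 - 6*q)
S(7, u(4))*958 = ((-6 - 2*4)**2 - 6*7)*958 = ((-6 - 8)**2 - 42)*958 = ((-14)**2 - 42)*958 = (196 - 42)*958 = 154*958 = 147532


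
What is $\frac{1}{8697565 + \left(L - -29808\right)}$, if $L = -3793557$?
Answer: $\frac{1}{4933816} \approx 2.0268 \cdot 10^{-7}$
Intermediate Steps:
$\frac{1}{8697565 + \left(L - -29808\right)} = \frac{1}{8697565 - 3763749} = \frac{1}{4933816}$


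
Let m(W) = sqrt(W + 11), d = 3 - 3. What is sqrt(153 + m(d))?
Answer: sqrt(153 + sqrt(11)) ≈ 12.503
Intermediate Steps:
d = 0
m(W) = sqrt(11 + W)
sqrt(153 + m(d)) = sqrt(153 + sqrt(11 + 0)) = sqrt(153 + sqrt(11))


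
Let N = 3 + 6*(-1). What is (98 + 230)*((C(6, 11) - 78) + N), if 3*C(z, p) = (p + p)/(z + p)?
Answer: -1347752/51 ≈ -26427.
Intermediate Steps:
N = -3 (N = 3 - 6 = -3)
C(z, p) = 2*p/(3*(p + z)) (C(z, p) = ((p + p)/(z + p))/3 = ((2*p)/(p + z))/3 = (2*p/(p + z))/3 = 2*p/(3*(p + z)))
(98 + 230)*((C(6, 11) - 78) + N) = (98 + 230)*(((⅔)*11/(11 + 6) - 78) - 3) = 328*(((⅔)*11/17 - 78) - 3) = 328*(((⅔)*11*(1/17) - 78) - 3) = 328*((22/51 - 78) - 3) = 328*(-3956/51 - 3) = 328*(-4109/51) = -1347752/51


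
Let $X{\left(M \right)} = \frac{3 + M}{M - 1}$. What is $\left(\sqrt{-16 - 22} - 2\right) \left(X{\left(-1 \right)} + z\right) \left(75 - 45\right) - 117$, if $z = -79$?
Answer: $4683 - 2400 i \sqrt{38} \approx 4683.0 - 14795.0 i$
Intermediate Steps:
$X{\left(M \right)} = \frac{3 + M}{-1 + M}$
$\left(\sqrt{-16 - 22} - 2\right) \left(X{\left(-1 \right)} + z\right) \left(75 - 45\right) - 117 = \left(\sqrt{-16 - 22} - 2\right) \left(\frac{3 - 1}{-1 - 1} - 79\right) \left(75 - 45\right) - 117 = \left(\sqrt{-38} - 2\right) \left(\frac{1}{-2} \cdot 2 - 79\right) 30 - 117 = \left(i \sqrt{38} - 2\right) \left(\left(- \frac{1}{2}\right) 2 - 79\right) 30 - 117 = \left(-2 + i \sqrt{38}\right) \left(-1 - 79\right) 30 - 117 = \left(-2 + i \sqrt{38}\right) \left(\left(-80\right) 30\right) - 117 = \left(-2 + i \sqrt{38}\right) \left(-2400\right) - 117 = \left(4800 - 2400 i \sqrt{38}\right) - 117 = 4683 - 2400 i \sqrt{38}$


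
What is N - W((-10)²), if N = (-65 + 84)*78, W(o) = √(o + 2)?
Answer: 1482 - √102 ≈ 1471.9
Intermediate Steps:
W(o) = √(2 + o)
N = 1482 (N = 19*78 = 1482)
N - W((-10)²) = 1482 - √(2 + (-10)²) = 1482 - √(2 + 100) = 1482 - √102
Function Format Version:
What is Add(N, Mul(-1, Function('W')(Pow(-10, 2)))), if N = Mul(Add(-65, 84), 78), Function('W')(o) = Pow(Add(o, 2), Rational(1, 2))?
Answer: Add(1482, Mul(-1, Pow(102, Rational(1, 2)))) ≈ 1471.9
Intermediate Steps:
Function('W')(o) = Pow(Add(2, o), Rational(1, 2))
N = 1482 (N = Mul(19, 78) = 1482)
Add(N, Mul(-1, Function('W')(Pow(-10, 2)))) = Add(1482, Mul(-1, Pow(Add(2, Pow(-10, 2)), Rational(1, 2)))) = Add(1482, Mul(-1, Pow(Add(2, 100), Rational(1, 2)))) = Add(1482, Mul(-1, Pow(102, Rational(1, 2))))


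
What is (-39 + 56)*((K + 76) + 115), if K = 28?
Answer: 3723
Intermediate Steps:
(-39 + 56)*((K + 76) + 115) = (-39 + 56)*((28 + 76) + 115) = 17*(104 + 115) = 17*219 = 3723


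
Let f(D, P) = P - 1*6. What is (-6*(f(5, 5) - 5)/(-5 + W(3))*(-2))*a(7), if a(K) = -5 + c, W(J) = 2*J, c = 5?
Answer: 0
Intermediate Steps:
a(K) = 0 (a(K) = -5 + 5 = 0)
f(D, P) = -6 + P (f(D, P) = P - 6 = -6 + P)
(-6*(f(5, 5) - 5)/(-5 + W(3))*(-2))*a(7) = (-6*((-6 + 5) - 5)/(-5 + 2*3)*(-2))*0 = (-6*(-1 - 5)/(-5 + 6)*(-2))*0 = (-(-36)/1*(-2))*0 = (-(-36)*(-2))*0 = (-6*(-6)*(-2))*0 = (36*(-2))*0 = -72*0 = 0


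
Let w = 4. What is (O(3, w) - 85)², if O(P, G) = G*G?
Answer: 4761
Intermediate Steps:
O(P, G) = G²
(O(3, w) - 85)² = (4² - 85)² = (16 - 85)² = (-69)² = 4761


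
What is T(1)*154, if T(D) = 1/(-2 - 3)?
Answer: -154/5 ≈ -30.800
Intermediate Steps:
T(D) = -1/5 (T(D) = 1/(-5) = -1/5)
T(1)*154 = -1/5*154 = -154/5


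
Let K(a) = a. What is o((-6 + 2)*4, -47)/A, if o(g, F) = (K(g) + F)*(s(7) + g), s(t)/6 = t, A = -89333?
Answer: 1638/89333 ≈ 0.018336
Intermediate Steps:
s(t) = 6*t
o(g, F) = (42 + g)*(F + g) (o(g, F) = (g + F)*(6*7 + g) = (F + g)*(42 + g) = (42 + g)*(F + g))
o((-6 + 2)*4, -47)/A = (((-6 + 2)*4)² + 42*(-47) + 42*((-6 + 2)*4) - 47*(-6 + 2)*4)/(-89333) = ((-4*4)² - 1974 + 42*(-4*4) - (-188)*4)*(-1/89333) = ((-16)² - 1974 + 42*(-16) - 47*(-16))*(-1/89333) = (256 - 1974 - 672 + 752)*(-1/89333) = -1638*(-1/89333) = 1638/89333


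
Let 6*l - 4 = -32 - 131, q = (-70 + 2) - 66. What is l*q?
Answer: 3551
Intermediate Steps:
q = -134 (q = -68 - 66 = -134)
l = -53/2 (l = 2/3 + (-32 - 131)/6 = 2/3 + (1/6)*(-163) = 2/3 - 163/6 = -53/2 ≈ -26.500)
l*q = -53/2*(-134) = 3551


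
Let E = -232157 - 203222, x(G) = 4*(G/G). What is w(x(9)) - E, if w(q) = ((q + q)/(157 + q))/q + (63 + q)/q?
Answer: 280394871/644 ≈ 4.3540e+5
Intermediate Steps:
x(G) = 4 (x(G) = 4*1 = 4)
E = -435379
w(q) = 2/(157 + q) + (63 + q)/q (w(q) = ((2*q)/(157 + q))/q + (63 + q)/q = (2*q/(157 + q))/q + (63 + q)/q = 2/(157 + q) + (63 + q)/q)
w(x(9)) - E = (9891 + 4² + 222*4)/(4*(157 + 4)) - 1*(-435379) = (¼)*(9891 + 16 + 888)/161 + 435379 = (¼)*(1/161)*10795 + 435379 = 10795/644 + 435379 = 280394871/644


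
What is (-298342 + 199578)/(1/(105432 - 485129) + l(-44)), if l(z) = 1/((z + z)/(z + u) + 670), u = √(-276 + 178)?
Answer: -882956002912794560680/13282022188611 - 398686044218114128*I*√2/13282022188611 ≈ -6.6478e+7 - 42450.0*I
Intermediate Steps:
u = 7*I*√2 (u = √(-98) = 7*I*√2 ≈ 9.8995*I)
l(z) = 1/(670 + 2*z/(z + 7*I*√2)) (l(z) = 1/((z + z)/(z + 7*I*√2) + 670) = 1/((2*z)/(z + 7*I*√2) + 670) = 1/(2*z/(z + 7*I*√2) + 670) = 1/(670 + 2*z/(z + 7*I*√2)))
(-298342 + 199578)/(1/(105432 - 485129) + l(-44)) = (-298342 + 199578)/(1/(105432 - 485129) + (-44 + 7*I*√2)/(14*(48*(-44) + 335*I*√2))) = -98764/(1/(-379697) + (-44 + 7*I*√2)/(14*(-2112 + 335*I*√2))) = -98764/(-1/379697 + (-44 + 7*I*√2)/(14*(-2112 + 335*I*√2)))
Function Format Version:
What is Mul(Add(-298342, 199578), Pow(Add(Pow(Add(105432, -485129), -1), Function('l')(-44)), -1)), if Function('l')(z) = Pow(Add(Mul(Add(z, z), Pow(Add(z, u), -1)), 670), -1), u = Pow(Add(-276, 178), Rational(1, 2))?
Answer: Add(Rational(-882956002912794560680, 13282022188611), Mul(Rational(-398686044218114128, 13282022188611), I, Pow(2, Rational(1, 2)))) ≈ Add(-6.6478e+7, Mul(-42450., I))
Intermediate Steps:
u = Mul(7, I, Pow(2, Rational(1, 2))) (u = Pow(-98, Rational(1, 2)) = Mul(7, I, Pow(2, Rational(1, 2))) ≈ Mul(9.8995, I))
Function('l')(z) = Pow(Add(670, Mul(2, z, Pow(Add(z, Mul(7, I, Pow(2, Rational(1, 2)))), -1))), -1) (Function('l')(z) = Pow(Add(Mul(Add(z, z), Pow(Add(z, Mul(7, I, Pow(2, Rational(1, 2)))), -1)), 670), -1) = Pow(Add(Mul(Mul(2, z), Pow(Add(z, Mul(7, I, Pow(2, Rational(1, 2)))), -1)), 670), -1) = Pow(Add(Mul(2, z, Pow(Add(z, Mul(7, I, Pow(2, Rational(1, 2)))), -1)), 670), -1) = Pow(Add(670, Mul(2, z, Pow(Add(z, Mul(7, I, Pow(2, Rational(1, 2)))), -1))), -1))
Mul(Add(-298342, 199578), Pow(Add(Pow(Add(105432, -485129), -1), Function('l')(-44)), -1)) = Mul(Add(-298342, 199578), Pow(Add(Pow(Add(105432, -485129), -1), Mul(Rational(1, 14), Pow(Add(Mul(48, -44), Mul(335, I, Pow(2, Rational(1, 2)))), -1), Add(-44, Mul(7, I, Pow(2, Rational(1, 2)))))), -1)) = Mul(-98764, Pow(Add(Pow(-379697, -1), Mul(Rational(1, 14), Pow(Add(-2112, Mul(335, I, Pow(2, Rational(1, 2)))), -1), Add(-44, Mul(7, I, Pow(2, Rational(1, 2)))))), -1)) = Mul(-98764, Pow(Add(Rational(-1, 379697), Mul(Rational(1, 14), Pow(Add(-2112, Mul(335, I, Pow(2, Rational(1, 2)))), -1), Add(-44, Mul(7, I, Pow(2, Rational(1, 2)))))), -1))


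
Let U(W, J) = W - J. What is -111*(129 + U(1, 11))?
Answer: -13209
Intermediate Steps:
-111*(129 + U(1, 11)) = -111*(129 + (1 - 1*11)) = -111*(129 + (1 - 11)) = -111*(129 - 10) = -111*119 = -13209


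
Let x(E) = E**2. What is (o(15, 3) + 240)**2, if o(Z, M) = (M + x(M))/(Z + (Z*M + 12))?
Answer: 2076481/36 ≈ 57680.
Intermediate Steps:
o(Z, M) = (M + M**2)/(12 + Z + M*Z) (o(Z, M) = (M + M**2)/(Z + (Z*M + 12)) = (M + M**2)/(Z + (M*Z + 12)) = (M + M**2)/(Z + (12 + M*Z)) = (M + M**2)/(12 + Z + M*Z))
(o(15, 3) + 240)**2 = (3*(1 + 3)/(12 + 15 + 3*15) + 240)**2 = (3*4/(12 + 15 + 45) + 240)**2 = (3*4/72 + 240)**2 = (3*(1/72)*4 + 240)**2 = (1/6 + 240)**2 = (1441/6)**2 = 2076481/36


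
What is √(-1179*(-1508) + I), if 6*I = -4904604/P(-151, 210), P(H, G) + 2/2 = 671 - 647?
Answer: 3*√102413894/23 ≈ 1320.0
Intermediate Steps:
P(H, G) = 23 (P(H, G) = -1 + (671 - 647) = -1 + 24 = 23)
I = -817434/23 (I = (-4904604/23)/6 = (-4904604*1/23)/6 = (⅙)*(-4904604/23) = -817434/23 ≈ -35541.)
√(-1179*(-1508) + I) = √(-1179*(-1508) - 817434/23) = √(1777932 - 817434/23) = √(40075002/23) = 3*√102413894/23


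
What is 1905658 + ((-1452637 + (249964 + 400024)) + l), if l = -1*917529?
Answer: 185480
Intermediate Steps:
l = -917529
1905658 + ((-1452637 + (249964 + 400024)) + l) = 1905658 + ((-1452637 + (249964 + 400024)) - 917529) = 1905658 + ((-1452637 + 649988) - 917529) = 1905658 + (-802649 - 917529) = 1905658 - 1720178 = 185480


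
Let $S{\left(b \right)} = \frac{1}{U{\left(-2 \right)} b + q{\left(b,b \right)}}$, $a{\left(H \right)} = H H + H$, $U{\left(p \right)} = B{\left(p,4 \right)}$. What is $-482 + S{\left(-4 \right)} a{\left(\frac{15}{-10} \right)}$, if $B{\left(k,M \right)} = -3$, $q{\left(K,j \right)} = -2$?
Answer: $- \frac{19277}{40} \approx -481.92$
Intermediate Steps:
$U{\left(p \right)} = -3$
$a{\left(H \right)} = H + H^{2}$ ($a{\left(H \right)} = H^{2} + H = H + H^{2}$)
$S{\left(b \right)} = \frac{1}{-2 - 3 b}$ ($S{\left(b \right)} = \frac{1}{- 3 b - 2} = \frac{1}{-2 - 3 b}$)
$-482 + S{\left(-4 \right)} a{\left(\frac{15}{-10} \right)} = -482 + \frac{\frac{15}{-10} \left(1 + \frac{15}{-10}\right)}{-2 - -12} = -482 + \frac{15 \left(- \frac{1}{10}\right) \left(1 + 15 \left(- \frac{1}{10}\right)\right)}{-2 + 12} = -482 + \frac{\left(- \frac{3}{2}\right) \left(1 - \frac{3}{2}\right)}{10} = -482 + \frac{\left(- \frac{3}{2}\right) \left(- \frac{1}{2}\right)}{10} = -482 + \frac{1}{10} \cdot \frac{3}{4} = -482 + \frac{3}{40} = - \frac{19277}{40}$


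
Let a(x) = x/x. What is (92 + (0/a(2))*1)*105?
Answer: 9660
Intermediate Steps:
a(x) = 1
(92 + (0/a(2))*1)*105 = (92 + (0/1)*1)*105 = (92 + (0*1)*1)*105 = (92 + 0*1)*105 = (92 + 0)*105 = 92*105 = 9660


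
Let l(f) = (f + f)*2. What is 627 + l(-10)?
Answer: 587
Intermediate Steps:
l(f) = 4*f (l(f) = (2*f)*2 = 4*f)
627 + l(-10) = 627 + 4*(-10) = 627 - 40 = 587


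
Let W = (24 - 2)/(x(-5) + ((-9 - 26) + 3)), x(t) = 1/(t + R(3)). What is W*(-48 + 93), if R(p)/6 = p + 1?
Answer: -18810/607 ≈ -30.988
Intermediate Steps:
R(p) = 6 + 6*p (R(p) = 6*(p + 1) = 6*(1 + p) = 6 + 6*p)
x(t) = 1/(24 + t) (x(t) = 1/(t + (6 + 6*3)) = 1/(t + (6 + 18)) = 1/(t + 24) = 1/(24 + t))
W = -418/607 (W = (24 - 2)/(1/(24 - 5) + ((-9 - 26) + 3)) = 22/(1/19 + (-35 + 3)) = 22/(1/19 - 32) = 22/(-607/19) = 22*(-19/607) = -418/607 ≈ -0.68863)
W*(-48 + 93) = -418*(-48 + 93)/607 = -418/607*45 = -18810/607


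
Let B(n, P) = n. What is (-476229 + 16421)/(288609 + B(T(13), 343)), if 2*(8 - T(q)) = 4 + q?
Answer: -919616/577217 ≈ -1.5932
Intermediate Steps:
T(q) = 6 - q/2 (T(q) = 8 - (4 + q)/2 = 8 + (-2 - q/2) = 6 - q/2)
(-476229 + 16421)/(288609 + B(T(13), 343)) = (-476229 + 16421)/(288609 + (6 - ½*13)) = -459808/(288609 + (6 - 13/2)) = -459808/(288609 - ½) = -459808/577217/2 = -459808*2/577217 = -919616/577217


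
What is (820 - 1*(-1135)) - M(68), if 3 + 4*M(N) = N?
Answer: 7755/4 ≈ 1938.8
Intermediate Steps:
M(N) = -¾ + N/4
(820 - 1*(-1135)) - M(68) = (820 - 1*(-1135)) - (-¾ + (¼)*68) = (820 + 1135) - (-¾ + 17) = 1955 - 1*65/4 = 1955 - 65/4 = 7755/4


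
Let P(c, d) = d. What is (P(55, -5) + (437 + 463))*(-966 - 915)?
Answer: -1683495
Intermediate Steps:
(P(55, -5) + (437 + 463))*(-966 - 915) = (-5 + (437 + 463))*(-966 - 915) = (-5 + 900)*(-1881) = 895*(-1881) = -1683495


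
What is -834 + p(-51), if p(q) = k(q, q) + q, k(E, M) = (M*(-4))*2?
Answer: -477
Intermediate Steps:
k(E, M) = -8*M (k(E, M) = -4*M*2 = -8*M)
p(q) = -7*q (p(q) = -8*q + q = -7*q)
-834 + p(-51) = -834 - 7*(-51) = -834 + 357 = -477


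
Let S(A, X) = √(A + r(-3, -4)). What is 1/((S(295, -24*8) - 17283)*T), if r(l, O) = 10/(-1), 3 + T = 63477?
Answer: -5761/6319932769032 - √285/18959798307096 ≈ -9.1245e-10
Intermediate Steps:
T = 63474 (T = -3 + 63477 = 63474)
r(l, O) = -10 (r(l, O) = 10*(-1) = -10)
S(A, X) = √(-10 + A) (S(A, X) = √(A - 10) = √(-10 + A))
1/((S(295, -24*8) - 17283)*T) = 1/(√(-10 + 295) - 17283*63474) = (1/63474)/(√285 - 17283) = (1/63474)/(-17283 + √285) = 1/(63474*(-17283 + √285))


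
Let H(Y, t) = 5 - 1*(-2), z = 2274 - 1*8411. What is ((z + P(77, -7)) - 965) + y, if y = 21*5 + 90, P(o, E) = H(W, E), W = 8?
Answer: -6900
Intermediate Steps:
z = -6137 (z = 2274 - 8411 = -6137)
H(Y, t) = 7 (H(Y, t) = 5 + 2 = 7)
P(o, E) = 7
y = 195 (y = 105 + 90 = 195)
((z + P(77, -7)) - 965) + y = ((-6137 + 7) - 965) + 195 = (-6130 - 965) + 195 = -7095 + 195 = -6900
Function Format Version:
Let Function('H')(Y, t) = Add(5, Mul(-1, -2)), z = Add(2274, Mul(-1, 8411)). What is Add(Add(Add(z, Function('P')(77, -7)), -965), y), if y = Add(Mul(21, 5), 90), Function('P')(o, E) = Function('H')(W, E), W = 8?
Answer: -6900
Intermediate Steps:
z = -6137 (z = Add(2274, -8411) = -6137)
Function('H')(Y, t) = 7 (Function('H')(Y, t) = Add(5, 2) = 7)
Function('P')(o, E) = 7
y = 195 (y = Add(105, 90) = 195)
Add(Add(Add(z, Function('P')(77, -7)), -965), y) = Add(Add(Add(-6137, 7), -965), 195) = Add(Add(-6130, -965), 195) = Add(-7095, 195) = -6900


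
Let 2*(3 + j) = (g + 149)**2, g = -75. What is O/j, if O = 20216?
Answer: 20216/2735 ≈ 7.3916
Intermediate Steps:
j = 2735 (j = -3 + (-75 + 149)**2/2 = -3 + (1/2)*74**2 = -3 + (1/2)*5476 = -3 + 2738 = 2735)
O/j = 20216/2735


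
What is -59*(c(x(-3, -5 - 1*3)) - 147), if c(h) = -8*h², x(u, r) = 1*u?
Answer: 12921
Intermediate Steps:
x(u, r) = u
-59*(c(x(-3, -5 - 1*3)) - 147) = -59*(-8*(-3)² - 147) = -59*(-8*9 - 147) = -59*(-72 - 147) = -59*(-219) = 12921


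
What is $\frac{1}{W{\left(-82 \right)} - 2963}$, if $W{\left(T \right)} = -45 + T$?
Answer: $- \frac{1}{3090} \approx -0.00032362$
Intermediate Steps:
$\frac{1}{W{\left(-82 \right)} - 2963} = \frac{1}{\left(-45 - 82\right) - 2963} = \frac{1}{-127 - 2963} = \frac{1}{-3090} = - \frac{1}{3090}$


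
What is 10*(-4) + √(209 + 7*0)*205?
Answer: -40 + 205*√209 ≈ 2923.7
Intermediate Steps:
10*(-4) + √(209 + 7*0)*205 = -40 + √(209 + 0)*205 = -40 + √209*205 = -40 + 205*√209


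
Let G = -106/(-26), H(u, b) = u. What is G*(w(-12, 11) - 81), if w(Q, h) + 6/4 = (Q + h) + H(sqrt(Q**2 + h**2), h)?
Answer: -8851/26 + 53*sqrt(265)/13 ≈ -274.06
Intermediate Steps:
G = 53/13 (G = -106*(-1/26) = 53/13 ≈ 4.0769)
w(Q, h) = -3/2 + Q + h + sqrt(Q**2 + h**2) (w(Q, h) = -3/2 + ((Q + h) + sqrt(Q**2 + h**2)) = -3/2 + (Q + h + sqrt(Q**2 + h**2)) = -3/2 + Q + h + sqrt(Q**2 + h**2))
G*(w(-12, 11) - 81) = 53*((-3/2 - 12 + 11 + sqrt((-12)**2 + 11**2)) - 81)/13 = 53*((-3/2 - 12 + 11 + sqrt(144 + 121)) - 81)/13 = 53*((-3/2 - 12 + 11 + sqrt(265)) - 81)/13 = 53*((-5/2 + sqrt(265)) - 81)/13 = 53*(-167/2 + sqrt(265))/13 = -8851/26 + 53*sqrt(265)/13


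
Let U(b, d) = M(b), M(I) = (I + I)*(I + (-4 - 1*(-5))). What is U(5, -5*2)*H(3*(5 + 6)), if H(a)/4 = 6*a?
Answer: 47520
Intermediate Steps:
H(a) = 24*a (H(a) = 4*(6*a) = 24*a)
M(I) = 2*I*(1 + I) (M(I) = (2*I)*(I + (-4 + 5)) = (2*I)*(I + 1) = (2*I)*(1 + I) = 2*I*(1 + I))
U(b, d) = 2*b*(1 + b)
U(5, -5*2)*H(3*(5 + 6)) = (2*5*(1 + 5))*(24*(3*(5 + 6))) = (2*5*6)*(24*(3*11)) = 60*(24*33) = 60*792 = 47520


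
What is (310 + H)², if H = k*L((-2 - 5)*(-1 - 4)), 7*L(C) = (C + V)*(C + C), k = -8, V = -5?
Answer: 4368100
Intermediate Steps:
L(C) = 2*C*(-5 + C)/7 (L(C) = ((C - 5)*(C + C))/7 = ((-5 + C)*(2*C))/7 = (2*C*(-5 + C))/7 = 2*C*(-5 + C)/7)
H = -2400 (H = -16*(-2 - 5)*(-1 - 4)*(-5 + (-2 - 5)*(-1 - 4))/7 = -16*(-7*(-5))*(-5 - 7*(-5))/7 = -16*35*(-5 + 35)/7 = -16*35*30/7 = -8*300 = -2400)
(310 + H)² = (310 - 2400)² = (-2090)² = 4368100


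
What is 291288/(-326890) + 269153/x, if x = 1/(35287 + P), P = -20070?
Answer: 669421882651801/163445 ≈ 4.0957e+9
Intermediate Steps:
x = 1/15217 (x = 1/(35287 - 20070) = 1/15217 ≈ 6.5716e-5)
291288/(-326890) + 269153/x = 291288/(-326890) + 269153/(1/15217) = 291288*(-1/326890) + 269153*15217 = -145644/163445 + 4095701201 = 669421882651801/163445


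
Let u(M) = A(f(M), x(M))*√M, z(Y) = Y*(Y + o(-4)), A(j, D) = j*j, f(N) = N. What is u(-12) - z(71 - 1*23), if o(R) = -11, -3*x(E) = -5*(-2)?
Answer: -1776 + 288*I*√3 ≈ -1776.0 + 498.83*I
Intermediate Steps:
x(E) = -10/3 (x(E) = -(-5)*(-2)/3 = -⅓*10 = -10/3)
A(j, D) = j²
z(Y) = Y*(-11 + Y) (z(Y) = Y*(Y - 11) = Y*(-11 + Y))
u(M) = M^(5/2) (u(M) = M²*√M = M^(5/2))
u(-12) - z(71 - 1*23) = (-12)^(5/2) - (71 - 1*23)*(-11 + (71 - 1*23)) = 288*I*√3 - (71 - 23)*(-11 + (71 - 23)) = 288*I*√3 - 48*(-11 + 48) = 288*I*√3 - 48*37 = 288*I*√3 - 1*1776 = 288*I*√3 - 1776 = -1776 + 288*I*√3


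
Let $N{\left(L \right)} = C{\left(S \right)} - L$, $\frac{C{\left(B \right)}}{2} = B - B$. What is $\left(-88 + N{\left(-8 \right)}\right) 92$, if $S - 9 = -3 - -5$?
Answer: $-7360$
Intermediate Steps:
$S = 11$ ($S = 9 - -2 = 9 + \left(-3 + 5\right) = 9 + 2 = 11$)
$C{\left(B \right)} = 0$ ($C{\left(B \right)} = 2 \left(B - B\right) = 2 \cdot 0 = 0$)
$N{\left(L \right)} = - L$ ($N{\left(L \right)} = 0 - L = - L$)
$\left(-88 + N{\left(-8 \right)}\right) 92 = \left(-88 - -8\right) 92 = \left(-88 + 8\right) 92 = \left(-80\right) 92 = -7360$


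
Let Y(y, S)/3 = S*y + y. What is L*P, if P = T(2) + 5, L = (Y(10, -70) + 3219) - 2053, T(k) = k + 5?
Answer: -10848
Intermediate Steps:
Y(y, S) = 3*y + 3*S*y (Y(y, S) = 3*(S*y + y) = 3*(y + S*y) = 3*y + 3*S*y)
T(k) = 5 + k
L = -904 (L = (3*10*(1 - 70) + 3219) - 2053 = (3*10*(-69) + 3219) - 2053 = (-2070 + 3219) - 2053 = 1149 - 2053 = -904)
P = 12 (P = (5 + 2) + 5 = 7 + 5 = 12)
L*P = -904*12 = -10848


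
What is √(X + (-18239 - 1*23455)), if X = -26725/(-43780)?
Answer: I*√799132361291/4378 ≈ 204.19*I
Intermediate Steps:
X = 5345/8756 (X = -26725*(-1/43780) = 5345/8756 ≈ 0.61044)
√(X + (-18239 - 1*23455)) = √(5345/8756 + (-18239 - 1*23455)) = √(5345/8756 + (-18239 - 23455)) = √(5345/8756 - 41694) = √(-365067319/8756) = I*√799132361291/4378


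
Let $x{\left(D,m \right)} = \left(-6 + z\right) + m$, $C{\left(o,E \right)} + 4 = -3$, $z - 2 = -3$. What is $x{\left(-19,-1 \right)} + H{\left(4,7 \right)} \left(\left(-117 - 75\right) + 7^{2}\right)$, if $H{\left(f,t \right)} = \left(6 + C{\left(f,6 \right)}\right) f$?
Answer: $564$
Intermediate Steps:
$z = -1$ ($z = 2 - 3 = -1$)
$C{\left(o,E \right)} = -7$ ($C{\left(o,E \right)} = -4 - 3 = -7$)
$x{\left(D,m \right)} = -7 + m$ ($x{\left(D,m \right)} = \left(-6 - 1\right) + m = -7 + m$)
$H{\left(f,t \right)} = - f$ ($H{\left(f,t \right)} = \left(6 - 7\right) f = - f$)
$x{\left(-19,-1 \right)} + H{\left(4,7 \right)} \left(\left(-117 - 75\right) + 7^{2}\right) = \left(-7 - 1\right) + \left(-1\right) 4 \left(\left(-117 - 75\right) + 7^{2}\right) = -8 - 4 \left(-192 + 49\right) = -8 - -572 = -8 + 572 = 564$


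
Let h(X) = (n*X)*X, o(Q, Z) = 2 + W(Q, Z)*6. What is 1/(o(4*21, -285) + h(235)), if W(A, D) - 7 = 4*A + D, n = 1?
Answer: 1/55575 ≈ 1.7994e-5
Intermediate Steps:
W(A, D) = 7 + D + 4*A (W(A, D) = 7 + (4*A + D) = 7 + (D + 4*A) = 7 + D + 4*A)
o(Q, Z) = 44 + 6*Z + 24*Q (o(Q, Z) = 2 + (7 + Z + 4*Q)*6 = 2 + (42 + 6*Z + 24*Q) = 44 + 6*Z + 24*Q)
h(X) = X² (h(X) = (1*X)*X = X*X = X²)
1/(o(4*21, -285) + h(235)) = 1/((44 + 6*(-285) + 24*(4*21)) + 235²) = 1/((44 - 1710 + 24*84) + 55225) = 1/((44 - 1710 + 2016) + 55225) = 1/(350 + 55225) = 1/55575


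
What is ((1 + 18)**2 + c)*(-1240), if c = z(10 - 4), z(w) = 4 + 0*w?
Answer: -452600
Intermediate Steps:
z(w) = 4 (z(w) = 4 + 0 = 4)
c = 4
((1 + 18)**2 + c)*(-1240) = ((1 + 18)**2 + 4)*(-1240) = (19**2 + 4)*(-1240) = (361 + 4)*(-1240) = 365*(-1240) = -452600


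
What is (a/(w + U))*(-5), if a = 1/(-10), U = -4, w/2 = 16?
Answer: 1/56 ≈ 0.017857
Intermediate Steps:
w = 32 (w = 2*16 = 32)
a = -⅒ ≈ -0.10000
(a/(w + U))*(-5) = -1/(10*(32 - 4))*(-5) = -⅒/28*(-5) = -⅒*1/28*(-5) = -1/280*(-5) = 1/56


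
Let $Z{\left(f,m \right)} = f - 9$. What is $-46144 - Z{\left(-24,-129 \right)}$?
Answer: $-46111$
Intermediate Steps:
$Z{\left(f,m \right)} = -9 + f$
$-46144 - Z{\left(-24,-129 \right)} = -46144 - \left(-9 - 24\right) = -46144 - -33 = -46144 + 33 = -46111$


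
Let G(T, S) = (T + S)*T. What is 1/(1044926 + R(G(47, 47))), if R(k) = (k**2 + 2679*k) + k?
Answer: 1/32403890 ≈ 3.0861e-8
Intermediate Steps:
G(T, S) = T*(S + T) (G(T, S) = (S + T)*T = T*(S + T))
R(k) = k**2 + 2680*k
1/(1044926 + R(G(47, 47))) = 1/(1044926 + (47*(47 + 47))*(2680 + 47*(47 + 47))) = 1/(1044926 + (47*94)*(2680 + 47*94)) = 1/(1044926 + 4418*(2680 + 4418)) = 1/(1044926 + 4418*7098) = 1/(1044926 + 31358964) = 1/32403890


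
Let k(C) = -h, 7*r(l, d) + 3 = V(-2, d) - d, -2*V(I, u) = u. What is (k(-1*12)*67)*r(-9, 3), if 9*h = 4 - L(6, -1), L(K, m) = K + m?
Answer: -335/42 ≈ -7.9762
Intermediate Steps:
V(I, u) = -u/2
h = -⅑ (h = (4 - (6 - 1))/9 = (4 - 1*5)/9 = (4 - 5)/9 = (⅑)*(-1) = -⅑ ≈ -0.11111)
r(l, d) = -3/7 - 3*d/14 (r(l, d) = -3/7 + (-d/2 - d)/7 = -3/7 + (-3*d/2)/7 = -3/7 - 3*d/14)
k(C) = ⅑ (k(C) = -1*(-⅑) = ⅑)
(k(-1*12)*67)*r(-9, 3) = ((⅑)*67)*(-3/7 - 3/14*3) = 67*(-3/7 - 9/14)/9 = (67/9)*(-15/14) = -335/42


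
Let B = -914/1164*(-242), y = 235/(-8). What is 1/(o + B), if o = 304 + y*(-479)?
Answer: 2328/33906503 ≈ 6.8659e-5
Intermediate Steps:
y = -235/8 (y = 235*(-1/8) = -235/8 ≈ -29.375)
B = 55297/291 (B = -914*1/1164*(-242) = -457/582*(-242) = 55297/291 ≈ 190.02)
o = 114997/8 (o = 304 - 235/8*(-479) = 304 + 112565/8 = 114997/8 ≈ 14375.)
1/(o + B) = 1/(114997/8 + 55297/291) = 1/(33906503/2328) = 2328/33906503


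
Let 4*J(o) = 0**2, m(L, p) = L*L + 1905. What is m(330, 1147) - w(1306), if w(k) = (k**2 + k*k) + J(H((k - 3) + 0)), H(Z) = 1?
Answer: -3300467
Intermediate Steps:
m(L, p) = 1905 + L**2 (m(L, p) = L**2 + 1905 = 1905 + L**2)
J(o) = 0 (J(o) = (1/4)*0**2 = (1/4)*0 = 0)
w(k) = 2*k**2 (w(k) = (k**2 + k*k) + 0 = (k**2 + k**2) + 0 = 2*k**2 + 0 = 2*k**2)
m(330, 1147) - w(1306) = (1905 + 330**2) - 2*1306**2 = (1905 + 108900) - 2*1705636 = 110805 - 1*3411272 = 110805 - 3411272 = -3300467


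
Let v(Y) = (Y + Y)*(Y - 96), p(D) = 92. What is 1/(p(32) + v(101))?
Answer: 1/1102 ≈ 0.00090744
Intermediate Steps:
v(Y) = 2*Y*(-96 + Y) (v(Y) = (2*Y)*(-96 + Y) = 2*Y*(-96 + Y))
1/(p(32) + v(101)) = 1/(92 + 2*101*(-96 + 101)) = 1/(92 + 2*101*5) = 1/(92 + 1010) = 1/1102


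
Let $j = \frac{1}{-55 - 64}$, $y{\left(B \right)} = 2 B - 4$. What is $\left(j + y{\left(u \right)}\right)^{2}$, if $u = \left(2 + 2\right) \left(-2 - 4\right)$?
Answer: $\frac{38303721}{14161} \approx 2704.9$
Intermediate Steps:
$u = -24$ ($u = 4 \left(-6\right) = -24$)
$y{\left(B \right)} = -4 + 2 B$
$j = - \frac{1}{119}$ ($j = \frac{1}{-119} = - \frac{1}{119} \approx -0.0084034$)
$\left(j + y{\left(u \right)}\right)^{2} = \left(- \frac{1}{119} + \left(-4 + 2 \left(-24\right)\right)\right)^{2} = \left(- \frac{1}{119} - 52\right)^{2} = \left(- \frac{6189}{119}\right)^{2} = \frac{38303721}{14161}$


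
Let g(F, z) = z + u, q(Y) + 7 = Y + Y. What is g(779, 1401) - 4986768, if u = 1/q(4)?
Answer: -4985366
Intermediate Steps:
q(Y) = -7 + 2*Y (q(Y) = -7 + (Y + Y) = -7 + 2*Y)
u = 1 (u = 1/(-7 + 2*4) = 1/(-7 + 8) = 1/1 = 1)
g(F, z) = 1 + z (g(F, z) = z + 1 = 1 + z)
g(779, 1401) - 4986768 = (1 + 1401) - 4986768 = 1402 - 4986768 = -4985366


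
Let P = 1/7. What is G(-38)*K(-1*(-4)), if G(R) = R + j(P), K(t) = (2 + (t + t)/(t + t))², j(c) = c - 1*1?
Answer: -2448/7 ≈ -349.71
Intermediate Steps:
P = ⅐ ≈ 0.14286
j(c) = -1 + c (j(c) = c - 1 = -1 + c)
K(t) = 9 (K(t) = (2 + (2*t)/((2*t)))² = (2 + (2*t)*(1/(2*t)))² = (2 + 1)² = 3² = 9)
G(R) = -6/7 + R (G(R) = R + (-1 + ⅐) = R - 6/7 = -6/7 + R)
G(-38)*K(-1*(-4)) = (-6/7 - 38)*9 = -272/7*9 = -2448/7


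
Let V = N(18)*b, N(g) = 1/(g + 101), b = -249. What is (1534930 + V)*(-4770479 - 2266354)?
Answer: -1285322730954693/119 ≈ -1.0801e+13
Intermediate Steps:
N(g) = 1/(101 + g)
V = -249/119 (V = -249/(101 + 18) = -249/119 ≈ -2.0924)
(1534930 + V)*(-4770479 - 2266354) = (1534930 - 249/119)*(-4770479 - 2266354) = (182656421/119)*(-7036833) = -1285322730954693/119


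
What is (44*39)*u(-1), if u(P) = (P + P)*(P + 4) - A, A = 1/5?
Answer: -53196/5 ≈ -10639.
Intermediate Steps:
A = ⅕ ≈ 0.20000
u(P) = -⅕ + 2*P*(4 + P) (u(P) = (P + P)*(P + 4) - 1*⅕ = (2*P)*(4 + P) - ⅕ = 2*P*(4 + P) - ⅕ = -⅕ + 2*P*(4 + P))
(44*39)*u(-1) = (44*39)*(-⅕ + 2*(-1)² + 8*(-1)) = 1716*(-⅕ + 2*1 - 8) = 1716*(-⅕ + 2 - 8) = 1716*(-31/5) = -53196/5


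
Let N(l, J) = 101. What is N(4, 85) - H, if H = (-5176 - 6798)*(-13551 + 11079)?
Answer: -29599627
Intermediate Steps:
H = 29599728 (H = -11974*(-2472) = 29599728)
N(4, 85) - H = 101 - 1*29599728 = 101 - 29599728 = -29599627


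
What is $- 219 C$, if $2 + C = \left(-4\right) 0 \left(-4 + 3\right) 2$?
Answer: $438$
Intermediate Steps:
$C = -2$ ($C = -2 + \left(-4\right) 0 \left(-4 + 3\right) 2 = -2 + 0 \left(\left(-1\right) 2\right) = -2 + 0 \left(-2\right) = -2 + 0 = -2$)
$- 219 C = \left(-219\right) \left(-2\right) = 438$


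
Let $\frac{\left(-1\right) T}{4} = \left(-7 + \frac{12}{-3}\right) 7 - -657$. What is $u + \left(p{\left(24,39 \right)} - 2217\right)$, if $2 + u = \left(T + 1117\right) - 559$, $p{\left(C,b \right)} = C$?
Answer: $-3957$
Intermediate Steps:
$T = -2320$ ($T = - 4 \left(\left(-7 + \frac{12}{-3}\right) 7 - -657\right) = - 4 \left(\left(-7 + 12 \left(- \frac{1}{3}\right)\right) 7 + 657\right) = - 4 \left(\left(-7 - 4\right) 7 + 657\right) = - 4 \left(\left(-11\right) 7 + 657\right) = - 4 \left(-77 + 657\right) = \left(-4\right) 580 = -2320$)
$u = -1764$ ($u = -2 + \left(\left(-2320 + 1117\right) - 559\right) = -2 - 1762 = -1764$)
$u + \left(p{\left(24,39 \right)} - 2217\right) = -1764 + \left(24 - 2217\right) = -1764 - 2193 = -3957$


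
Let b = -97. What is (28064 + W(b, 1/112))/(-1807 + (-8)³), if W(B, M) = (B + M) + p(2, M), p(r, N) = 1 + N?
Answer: -1566209/129864 ≈ -12.060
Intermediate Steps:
W(B, M) = 1 + B + 2*M (W(B, M) = (B + M) + (1 + M) = 1 + B + 2*M)
(28064 + W(b, 1/112))/(-1807 + (-8)³) = (28064 + (1 - 97 + 2/112))/(-1807 + (-8)³) = (28064 + (1 - 97 + 2*(1/112)))/(-1807 - 512) = (28064 + (1 - 97 + 1/56))/(-2319) = (28064 - 5375/56)*(-1/2319) = (1566209/56)*(-1/2319) = -1566209/129864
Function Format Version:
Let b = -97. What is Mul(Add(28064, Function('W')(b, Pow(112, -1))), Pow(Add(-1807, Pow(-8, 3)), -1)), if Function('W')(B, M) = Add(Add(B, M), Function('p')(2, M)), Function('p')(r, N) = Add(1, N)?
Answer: Rational(-1566209, 129864) ≈ -12.060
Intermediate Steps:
Function('W')(B, M) = Add(1, B, Mul(2, M)) (Function('W')(B, M) = Add(Add(B, M), Add(1, M)) = Add(1, B, Mul(2, M)))
Mul(Add(28064, Function('W')(b, Pow(112, -1))), Pow(Add(-1807, Pow(-8, 3)), -1)) = Mul(Add(28064, Add(1, -97, Mul(2, Pow(112, -1)))), Pow(Add(-1807, Pow(-8, 3)), -1)) = Mul(Add(28064, Add(1, -97, Mul(2, Rational(1, 112)))), Pow(Add(-1807, -512), -1)) = Mul(Add(28064, Add(1, -97, Rational(1, 56))), Pow(-2319, -1)) = Mul(Add(28064, Rational(-5375, 56)), Rational(-1, 2319)) = Mul(Rational(1566209, 56), Rational(-1, 2319)) = Rational(-1566209, 129864)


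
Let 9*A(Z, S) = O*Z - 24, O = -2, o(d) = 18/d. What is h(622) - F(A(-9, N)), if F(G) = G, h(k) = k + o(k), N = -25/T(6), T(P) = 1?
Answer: 580975/933 ≈ 622.70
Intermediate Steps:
N = -25 (N = -25/1 = -25*1 = -25)
h(k) = k + 18/k
A(Z, S) = -8/3 - 2*Z/9 (A(Z, S) = (-2*Z - 24)/9 = (-24 - 2*Z)/9 = -8/3 - 2*Z/9)
h(622) - F(A(-9, N)) = (622 + 18/622) - (-8/3 - 2/9*(-9)) = (622 + 18*(1/622)) - (-8/3 + 2) = (622 + 9/311) - 1*(-⅔) = 193451/311 + ⅔ = 580975/933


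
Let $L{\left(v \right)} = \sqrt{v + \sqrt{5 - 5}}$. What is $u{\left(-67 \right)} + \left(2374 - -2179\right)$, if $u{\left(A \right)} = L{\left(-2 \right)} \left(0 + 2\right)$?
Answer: $4553 + 2 i \sqrt{2} \approx 4553.0 + 2.8284 i$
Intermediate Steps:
$L{\left(v \right)} = \sqrt{v}$ ($L{\left(v \right)} = \sqrt{v + \sqrt{0}} = \sqrt{v + 0} = \sqrt{v}$)
$u{\left(A \right)} = 2 i \sqrt{2}$ ($u{\left(A \right)} = \sqrt{-2} \left(0 + 2\right) = i \sqrt{2} \cdot 2 = 2 i \sqrt{2}$)
$u{\left(-67 \right)} + \left(2374 - -2179\right) = 2 i \sqrt{2} + \left(2374 - -2179\right) = 2 i \sqrt{2} + \left(2374 + 2179\right) = 2 i \sqrt{2} + 4553 = 4553 + 2 i \sqrt{2}$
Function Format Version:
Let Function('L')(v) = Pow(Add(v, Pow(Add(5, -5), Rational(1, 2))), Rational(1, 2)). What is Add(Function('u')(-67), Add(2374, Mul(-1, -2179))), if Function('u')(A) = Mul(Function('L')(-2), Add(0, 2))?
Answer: Add(4553, Mul(2, I, Pow(2, Rational(1, 2)))) ≈ Add(4553.0, Mul(2.8284, I))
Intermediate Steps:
Function('L')(v) = Pow(v, Rational(1, 2)) (Function('L')(v) = Pow(Add(v, Pow(0, Rational(1, 2))), Rational(1, 2)) = Pow(Add(v, 0), Rational(1, 2)) = Pow(v, Rational(1, 2)))
Function('u')(A) = Mul(2, I, Pow(2, Rational(1, 2))) (Function('u')(A) = Mul(Pow(-2, Rational(1, 2)), Add(0, 2)) = Mul(Mul(I, Pow(2, Rational(1, 2))), 2) = Mul(2, I, Pow(2, Rational(1, 2))))
Add(Function('u')(-67), Add(2374, Mul(-1, -2179))) = Add(Mul(2, I, Pow(2, Rational(1, 2))), Add(2374, Mul(-1, -2179))) = Add(Mul(2, I, Pow(2, Rational(1, 2))), Add(2374, 2179)) = Add(Mul(2, I, Pow(2, Rational(1, 2))), 4553) = Add(4553, Mul(2, I, Pow(2, Rational(1, 2))))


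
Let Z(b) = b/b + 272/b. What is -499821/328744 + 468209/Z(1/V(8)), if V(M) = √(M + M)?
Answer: 153376594427/358002216 ≈ 428.42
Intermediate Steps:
V(M) = √2*√M (V(M) = √(2*M) = √2*√M)
Z(b) = 1 + 272/b
-499821/328744 + 468209/Z(1/V(8)) = -499821/328744 + 468209/(((272 + 1/(√2*√8))/(1/(√2*√8)))) = -499821*1/328744 + 468209/(((272 + 1/(√2*(2*√2)))/(1/(√2*(2*√2))))) = -499821/328744 + 468209/(((272 + 1/4)/(1/4))) = -499821/328744 + 468209/(((272 + ¼)/(¼))) = -499821/328744 + 468209/((4*(1089/4))) = -499821/328744 + 468209/1089 = 153376594427/358002216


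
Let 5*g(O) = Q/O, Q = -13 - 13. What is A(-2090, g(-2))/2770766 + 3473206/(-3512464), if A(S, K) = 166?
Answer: -2405714506693/2433053956856 ≈ -0.98876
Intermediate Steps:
Q = -26
g(O) = -26/(5*O) (g(O) = (-26/O)/5 = -26/(5*O))
A(-2090, g(-2))/2770766 + 3473206/(-3512464) = 166/2770766 + 3473206/(-3512464) = 166*(1/2770766) + 3473206*(-1/3512464) = 83/1385383 - 1736603/1756232 = -2405714506693/2433053956856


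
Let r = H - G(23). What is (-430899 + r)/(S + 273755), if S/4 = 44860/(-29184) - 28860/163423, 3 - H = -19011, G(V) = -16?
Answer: -9443951882976/6276909186635 ≈ -1.5046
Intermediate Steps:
H = 19014 (H = 3 - 1*(-19011) = 3 + 19011 = 19014)
r = 19030 (r = 19014 - 1*(-16) = 19014 + 16 = 19030)
S = -157180885/22929504 (S = 4*(44860/(-29184) - 28860/163423) = 4*(44860*(-1/29184) - 28860*1/163423) = 4*(-11215/7296 - 2220/12571) = 4*(-157180885/91718016) = -157180885/22929504 ≈ -6.8550)
(-430899 + r)/(S + 273755) = (-430899 + 19030)/(-157180885/22929504 + 273755) = -411869/6276909186635/22929504 = -411869*22929504/6276909186635 = -9443951882976/6276909186635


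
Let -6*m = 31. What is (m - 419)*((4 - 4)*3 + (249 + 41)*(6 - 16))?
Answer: 3690250/3 ≈ 1.2301e+6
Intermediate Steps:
m = -31/6 (m = -⅙*31 = -31/6 ≈ -5.1667)
(m - 419)*((4 - 4)*3 + (249 + 41)*(6 - 16)) = (-31/6 - 419)*((4 - 4)*3 + (249 + 41)*(6 - 16)) = -2545*(0*3 + 290*(-10))/6 = -2545*(0 - 2900)/6 = -2545/6*(-2900) = 3690250/3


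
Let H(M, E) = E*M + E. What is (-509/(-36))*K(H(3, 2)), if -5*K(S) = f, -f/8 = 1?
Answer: 1018/45 ≈ 22.622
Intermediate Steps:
f = -8 (f = -8*1 = -8)
H(M, E) = E + E*M
K(S) = 8/5 (K(S) = -⅕*(-8) = 8/5)
(-509/(-36))*K(H(3, 2)) = -509/(-36)*(8/5) = -509*(-1/36)*(8/5) = (509/36)*(8/5) = 1018/45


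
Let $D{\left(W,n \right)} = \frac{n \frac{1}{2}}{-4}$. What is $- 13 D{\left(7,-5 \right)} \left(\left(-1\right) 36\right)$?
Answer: $\frac{585}{2} \approx 292.5$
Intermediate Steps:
$D{\left(W,n \right)} = - \frac{n}{8}$ ($D{\left(W,n \right)} = n \frac{1}{2} \left(- \frac{1}{4}\right) = \frac{n}{2} \left(- \frac{1}{4}\right) = - \frac{n}{8}$)
$- 13 D{\left(7,-5 \right)} \left(\left(-1\right) 36\right) = - 13 \left(\left(- \frac{1}{8}\right) \left(-5\right)\right) \left(\left(-1\right) 36\right) = \left(-13\right) \frac{5}{8} \left(-36\right) = \left(- \frac{65}{8}\right) \left(-36\right) = \frac{585}{2}$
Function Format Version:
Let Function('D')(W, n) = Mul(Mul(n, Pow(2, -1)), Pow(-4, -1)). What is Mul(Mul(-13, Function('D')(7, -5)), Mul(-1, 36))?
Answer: Rational(585, 2) ≈ 292.50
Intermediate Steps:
Function('D')(W, n) = Mul(Rational(-1, 8), n) (Function('D')(W, n) = Mul(Mul(n, Rational(1, 2)), Rational(-1, 4)) = Mul(Mul(Rational(1, 2), n), Rational(-1, 4)) = Mul(Rational(-1, 8), n))
Mul(Mul(-13, Function('D')(7, -5)), Mul(-1, 36)) = Mul(Mul(-13, Mul(Rational(-1, 8), -5)), Mul(-1, 36)) = Mul(Mul(-13, Rational(5, 8)), -36) = Mul(Rational(-65, 8), -36) = Rational(585, 2)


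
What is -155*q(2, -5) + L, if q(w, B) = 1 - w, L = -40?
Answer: 115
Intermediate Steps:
-155*q(2, -5) + L = -155*(1 - 1*2) - 40 = -155*(1 - 2) - 40 = -155*(-1) - 40 = 155 - 40 = 115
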